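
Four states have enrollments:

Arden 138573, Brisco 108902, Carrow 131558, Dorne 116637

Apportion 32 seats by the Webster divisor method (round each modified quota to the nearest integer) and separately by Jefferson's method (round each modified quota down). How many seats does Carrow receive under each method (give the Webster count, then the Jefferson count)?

8 and 9

Webster: Arden 9, Brisco 7, Carrow 8, Dorne 8.
Jefferson: Arden 9, Brisco 7, Carrow 9, Dorne 7.
Carrow gets 8 under Webster and 9 under Jefferson.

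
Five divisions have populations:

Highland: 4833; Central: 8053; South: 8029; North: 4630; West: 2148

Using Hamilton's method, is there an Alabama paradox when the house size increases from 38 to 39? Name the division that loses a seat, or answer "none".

At 38 seats: Highland 7, Central 11, South 11, North 6, West 3.
At 39 seats: Highland 7, Central 11, South 11, North 7, West 3.
No division's allocation decreased.

none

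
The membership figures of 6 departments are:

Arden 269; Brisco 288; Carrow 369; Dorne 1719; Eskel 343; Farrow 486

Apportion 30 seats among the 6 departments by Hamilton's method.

The standard divisor is 3474/30 ≈ 115.8.
Standard quotas: Arden 2.323, Brisco 2.487, Carrow 3.187, Dorne 14.845, Eskel 2.962, Farrow 4.197.
Lower quotas: Arden 2, Brisco 2, Carrow 3, Dorne 14, Eskel 2, Farrow 4 (sum 27, leaving 3 seats).
Remainders in descending order: Eskel 0.962, Dorne 0.845, Brisco 0.487, Arden 0.323, Farrow 0.197, Carrow 0.187.
Largest remainders: Eskel, Dorne, Brisco receive the extra seats.

Arden=2, Brisco=3, Carrow=3, Dorne=15, Eskel=3, Farrow=4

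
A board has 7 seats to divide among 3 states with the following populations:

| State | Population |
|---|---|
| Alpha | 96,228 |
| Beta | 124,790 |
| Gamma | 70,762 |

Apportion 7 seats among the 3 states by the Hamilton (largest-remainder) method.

Alpha 2, Beta 3, Gamma 2

The standard divisor is 291780/7 ≈ 41682.857.
Standard quotas: Alpha 2.3086, Beta 2.9938, Gamma 1.6976.
Lower quotas: Alpha 2, Beta 2, Gamma 1 (sum 5, leaving 2 seats).
Remainders in descending order: Beta 0.9938, Gamma 0.6976, Alpha 0.3086.
Largest remainders: Beta, Gamma receive the extra seats.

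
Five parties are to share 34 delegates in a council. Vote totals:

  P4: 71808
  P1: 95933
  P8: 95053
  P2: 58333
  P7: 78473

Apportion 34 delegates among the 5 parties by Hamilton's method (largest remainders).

P4 6; P1 8; P8 8; P2 5; P7 7

The standard divisor is 399600/34 ≈ 11752.941.
Standard quotas: P4 6.1098, P1 8.1625, P8 8.0876, P2 4.9633, P7 6.6769.
Lower quotas: P4 6, P1 8, P8 8, P2 4, P7 6 (sum 32, leaving 2 seats).
Remainders in descending order: P2 0.9633, P7 0.6769, P1 0.1625, P4 0.1098, P8 0.0876.
The surplus seats go to P2, P7.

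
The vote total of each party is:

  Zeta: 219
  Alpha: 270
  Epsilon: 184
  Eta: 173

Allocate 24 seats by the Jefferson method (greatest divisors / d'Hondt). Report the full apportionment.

Zeta=6; Alpha=8; Epsilon=5; Eta=5

Standard divisor 846/24 ≈ 35.25; standard quotas: Zeta 6.213, Alpha 7.660, Epsilon 5.220, Eta 4.908.
Rounding down gives 6, 7, 5, 4 = 22 seats, so the divisor must be adjusted.
With modified divisor 33: modified quotas Zeta 6.636, Alpha 8.182, Epsilon 5.576, Eta 5.242.
Rounding down: Zeta 6, Alpha 8, Epsilon 5, Eta 5 (total 24).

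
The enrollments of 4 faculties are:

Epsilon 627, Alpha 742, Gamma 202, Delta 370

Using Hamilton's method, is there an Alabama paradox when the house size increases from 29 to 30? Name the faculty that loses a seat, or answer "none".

At 29 seats: Epsilon 9, Alpha 11, Gamma 3, Delta 6.
At 30 seats: Epsilon 10, Alpha 11, Gamma 3, Delta 6.
No faculty's allocation decreased.

none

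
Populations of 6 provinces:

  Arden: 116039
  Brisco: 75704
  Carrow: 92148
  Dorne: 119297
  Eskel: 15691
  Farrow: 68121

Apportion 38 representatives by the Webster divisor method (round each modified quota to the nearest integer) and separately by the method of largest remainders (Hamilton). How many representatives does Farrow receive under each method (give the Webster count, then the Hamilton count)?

5 and 6

Webster: Arden 9, Brisco 6, Carrow 7, Dorne 10, Eskel 1, Farrow 5.
Hamilton: Arden 9, Brisco 6, Carrow 7, Dorne 9, Eskel 1, Farrow 6.
Farrow gets 5 under Webster and 6 under Hamilton.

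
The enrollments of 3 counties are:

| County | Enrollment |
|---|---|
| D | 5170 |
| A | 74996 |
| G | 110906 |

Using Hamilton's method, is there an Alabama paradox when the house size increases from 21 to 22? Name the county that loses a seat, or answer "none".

D

At 21 seats: D 1, A 8, G 12.
At 22 seats: D 0, A 9, G 13.
D drops from 1 to 0.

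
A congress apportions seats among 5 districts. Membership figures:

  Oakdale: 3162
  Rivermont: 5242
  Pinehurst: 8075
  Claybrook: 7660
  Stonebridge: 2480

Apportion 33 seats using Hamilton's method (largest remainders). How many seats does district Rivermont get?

7

Total 26619; standard divisor 26619/33 ≈ 806.636.
Standard quotas: Oakdale 3.9200, Rivermont 6.4986, Pinehurst 10.0107, Claybrook 9.4962, Stonebridge 3.0745.
Lower quotas: Oakdale 3, Rivermont 6, Pinehurst 10, Claybrook 9, Stonebridge 3 (sum 31, leaving 2 seats).
Remainders in descending order: Oakdale 0.9200, Rivermont 0.4986, Claybrook 0.4962, Stonebridge 0.0745, Pinehurst 0.0107.
The surplus seats go to Oakdale, Rivermont.
Rivermont receives 7.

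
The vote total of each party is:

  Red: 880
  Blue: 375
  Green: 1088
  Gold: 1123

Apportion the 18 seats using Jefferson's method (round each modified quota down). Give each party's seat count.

Red: 4, Blue: 2, Green: 6, Gold: 6

Standard divisor 3466/18 ≈ 192.556; standard quotas: Red 4.570, Blue 1.947, Green 5.650, Gold 5.832.
Rounding down gives 4, 1, 5, 5 = 15 seats, so the divisor must be adjusted.
With modified divisor 180: modified quotas Red 4.889, Blue 2.083, Green 6.044, Gold 6.239.
Rounding down: Red 4, Blue 2, Green 6, Gold 6 (total 18).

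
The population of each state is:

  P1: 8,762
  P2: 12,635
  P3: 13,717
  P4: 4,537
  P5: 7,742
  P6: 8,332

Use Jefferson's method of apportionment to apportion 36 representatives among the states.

P1 6, P2 8, P3 9, P4 3, P5 5, P6 5

Standard divisor 55725/36 ≈ 1547.917; standard quotas: P1 5.661, P2 8.163, P3 8.862, P4 2.931, P5 5.002, P6 5.383.
Rounding down gives 5, 8, 8, 2, 5, 5 = 33 seats, so the divisor must be adjusted.
With modified divisor 1430: modified quotas P1 6.127, P2 8.836, P3 9.592, P4 3.173, P5 5.414, P6 5.827.
Rounding down: P1 6, P2 8, P3 9, P4 3, P5 5, P6 5 (total 36).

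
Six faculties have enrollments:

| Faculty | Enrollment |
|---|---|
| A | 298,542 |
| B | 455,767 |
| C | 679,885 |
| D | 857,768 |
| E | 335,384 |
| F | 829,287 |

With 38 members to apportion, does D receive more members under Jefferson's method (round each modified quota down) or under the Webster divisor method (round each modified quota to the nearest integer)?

Jefferson: A 3, B 5, C 8, D 10, E 3, F 9.
Webster: A 3, B 5, C 8, D 9, E 4, F 9.
D gets 10 under Jefferson and 9 under Webster.

Jefferson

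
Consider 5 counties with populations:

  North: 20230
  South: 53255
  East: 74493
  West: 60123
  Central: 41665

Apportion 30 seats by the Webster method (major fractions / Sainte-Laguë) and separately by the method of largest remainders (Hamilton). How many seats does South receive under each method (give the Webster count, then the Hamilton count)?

Webster: North 2, South 7, East 9, West 7, Central 5.
Hamilton: North 3, South 6, East 9, West 7, Central 5.
South gets 7 under Webster and 6 under Hamilton.

7 and 6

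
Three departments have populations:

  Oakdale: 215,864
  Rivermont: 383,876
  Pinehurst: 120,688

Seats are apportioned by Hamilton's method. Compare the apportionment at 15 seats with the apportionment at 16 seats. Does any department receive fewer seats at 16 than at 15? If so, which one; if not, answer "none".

none

At 15 seats: Oakdale 4, Rivermont 8, Pinehurst 3.
At 16 seats: Oakdale 5, Rivermont 8, Pinehurst 3.
No department's allocation decreased.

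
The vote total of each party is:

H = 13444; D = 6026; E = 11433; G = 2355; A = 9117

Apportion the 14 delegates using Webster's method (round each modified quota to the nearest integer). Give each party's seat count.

H 4, D 2, E 4, G 1, A 3

Standard divisor 42375/14 ≈ 3026.786; standard quotas: H 4.442, D 1.991, E 3.777, G 0.778, A 3.012.
Rounding to the nearest integer gives H 4, D 2, E 4, G 1, A 3 — total 14, matching the house size, so no adjustment is needed.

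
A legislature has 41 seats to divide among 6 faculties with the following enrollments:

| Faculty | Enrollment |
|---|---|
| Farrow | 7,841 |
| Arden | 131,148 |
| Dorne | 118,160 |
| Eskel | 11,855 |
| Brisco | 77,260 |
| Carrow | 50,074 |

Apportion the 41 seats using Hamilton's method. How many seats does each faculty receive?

The standard divisor is 396338/41 ≈ 9666.78.
Standard quotas: Farrow 0.8111, Arden 13.5669, Dorne 12.2233, Eskel 1.2264, Brisco 7.9923, Carrow 5.1800.
Lower quotas: Farrow 0, Arden 13, Dorne 12, Eskel 1, Brisco 7, Carrow 5 (sum 38, leaving 3 seats).
Remainders in descending order: Brisco 0.9923, Farrow 0.8111, Arden 0.5669, Eskel 0.2264, Dorne 0.2233, Carrow 0.1800.
The surplus seats go to Brisco, Farrow, Arden.

Farrow 1; Arden 14; Dorne 12; Eskel 1; Brisco 8; Carrow 5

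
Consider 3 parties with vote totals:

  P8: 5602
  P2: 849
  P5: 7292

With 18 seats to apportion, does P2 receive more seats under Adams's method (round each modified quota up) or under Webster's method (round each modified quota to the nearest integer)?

Adams: P8 7, P2 2, P5 9.
Webster: P8 7, P2 1, P5 10.
P2 gets 2 under Adams and 1 under Webster.

Adams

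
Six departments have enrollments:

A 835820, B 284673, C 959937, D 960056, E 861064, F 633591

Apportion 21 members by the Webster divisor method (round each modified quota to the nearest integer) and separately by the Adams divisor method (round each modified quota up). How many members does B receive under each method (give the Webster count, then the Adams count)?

1 and 2

Webster: A 4, B 1, C 4, D 5, E 4, F 3.
Adams: A 4, B 2, C 4, D 4, E 4, F 3.
B gets 1 under Webster and 2 under Adams.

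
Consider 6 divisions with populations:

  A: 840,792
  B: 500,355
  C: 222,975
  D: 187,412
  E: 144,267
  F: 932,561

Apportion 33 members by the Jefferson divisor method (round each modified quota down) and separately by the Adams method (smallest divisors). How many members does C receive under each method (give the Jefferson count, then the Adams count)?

Jefferson: A 10, B 6, C 2, D 2, E 1, F 12.
Adams: A 9, B 6, C 3, D 3, E 2, F 10.
C gets 2 under Jefferson and 3 under Adams.

2 and 3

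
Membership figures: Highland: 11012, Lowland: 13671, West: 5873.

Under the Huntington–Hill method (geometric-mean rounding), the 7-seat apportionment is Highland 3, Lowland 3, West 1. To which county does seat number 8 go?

Priority for the next seat is population ÷ (√(s·(s+1))).
Priorities: Highland 3178.891, Lowland 3946.478, West 4152.838.
Highest priority: West.

West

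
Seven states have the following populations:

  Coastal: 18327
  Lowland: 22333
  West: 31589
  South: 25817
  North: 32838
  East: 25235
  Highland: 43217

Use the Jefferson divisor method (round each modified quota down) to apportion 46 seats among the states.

Standard divisor 199356/46 ≈ 4333.826; standard quotas: Coastal 4.229, Lowland 5.153, West 7.289, South 5.957, North 7.577, East 5.823, Highland 9.972.
Rounding down gives 4, 5, 7, 5, 7, 5, 9 = 42 seats, so the divisor must be adjusted.
With modified divisor 4000: modified quotas Coastal 4.582, Lowland 5.583, West 7.897, South 6.454, North 8.210, East 6.309, Highland 10.804.
Rounding down: Coastal 4, Lowland 5, West 7, South 6, North 8, East 6, Highland 10 (total 46).

Coastal 4; Lowland 5; West 7; South 6; North 8; East 6; Highland 10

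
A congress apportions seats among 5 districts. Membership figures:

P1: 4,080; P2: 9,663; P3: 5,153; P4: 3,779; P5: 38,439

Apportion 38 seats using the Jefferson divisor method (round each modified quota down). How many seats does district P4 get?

2

Standard divisor 61114/38 ≈ 1608.263; standard quotas: P1 2.537, P2 6.008, P3 3.204, P4 2.350, P5 23.901.
Rounding down gives 2, 6, 3, 2, 23 = 36 seats, so the divisor must be adjusted.
With modified divisor 1500: modified quotas P1 2.720, P2 6.442, P3 3.435, P4 2.519, P5 25.626.
Rounding down: P1 2, P2 6, P3 3, P4 2, P5 25 (total 38).
P4 receives 2.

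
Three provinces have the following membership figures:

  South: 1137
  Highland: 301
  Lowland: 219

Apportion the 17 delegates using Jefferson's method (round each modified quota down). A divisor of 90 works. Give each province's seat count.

South 12, Highland 3, Lowland 2

With modified divisor 90: modified quotas South 12.633, Highland 3.344, Lowland 2.433.
Rounding down: South 12, Highland 3, Lowland 2 (total 17).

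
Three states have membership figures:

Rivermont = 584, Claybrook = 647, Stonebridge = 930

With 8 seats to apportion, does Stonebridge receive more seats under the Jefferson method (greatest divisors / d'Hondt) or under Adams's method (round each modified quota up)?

Jefferson

Jefferson: Rivermont 2, Claybrook 2, Stonebridge 4.
Adams: Rivermont 2, Claybrook 3, Stonebridge 3.
Stonebridge gets 4 under Jefferson and 3 under Adams.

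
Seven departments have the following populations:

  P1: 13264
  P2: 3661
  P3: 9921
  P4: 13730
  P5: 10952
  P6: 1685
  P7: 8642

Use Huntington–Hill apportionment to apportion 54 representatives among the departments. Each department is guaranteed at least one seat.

P1 11, P2 3, P3 9, P4 12, P5 9, P6 2, P7 8

With divisor 1154.7: modified quotas P1 11.487, P2 3.171, P3 8.592, P4 11.891, P5 9.485, P6 1.459, P7 7.484.
Geometric-mean thresholds: P1 √(11·12)=11.489, P2 √(3·4)=3.464, P3 √(8·9)=8.485, P4 √(11·12)=11.489, P5 √(9·10)=9.487, P6 √(1·2)=1.414, P7 √(7·8)=7.483.
Each quota rounded against its threshold gives P1 11, P2 3, P3 9, P4 12, P5 9, P6 2, P7 8 (total 54).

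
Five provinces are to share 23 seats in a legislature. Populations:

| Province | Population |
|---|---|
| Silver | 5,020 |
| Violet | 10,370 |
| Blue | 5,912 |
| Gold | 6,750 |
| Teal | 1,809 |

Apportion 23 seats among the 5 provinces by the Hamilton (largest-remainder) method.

The standard divisor is 29861/23 ≈ 1298.304.
Standard quotas: Silver 3.8666, Violet 7.9873, Blue 4.5536, Gold 5.1991, Teal 1.3934.
Lower quotas: Silver 3, Violet 7, Blue 4, Gold 5, Teal 1 (sum 20, leaving 3 seats).
Remainders in descending order: Violet 0.9873, Silver 0.8666, Blue 0.5536, Teal 0.3934, Gold 0.1991.
The surplus seats go to Violet, Silver, Blue.

Silver 4, Violet 8, Blue 5, Gold 5, Teal 1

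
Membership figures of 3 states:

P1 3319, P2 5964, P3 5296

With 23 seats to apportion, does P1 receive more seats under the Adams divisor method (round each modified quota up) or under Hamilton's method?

Adams

Adams: P1 6, P2 9, P3 8.
Hamilton: P1 5, P2 10, P3 8.
P1 gets 6 under Adams and 5 under Hamilton.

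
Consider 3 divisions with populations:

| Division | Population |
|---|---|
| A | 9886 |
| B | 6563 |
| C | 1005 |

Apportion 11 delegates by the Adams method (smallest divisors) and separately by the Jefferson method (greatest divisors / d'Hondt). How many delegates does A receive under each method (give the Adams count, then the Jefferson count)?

6 and 7

Adams: A 6, B 4, C 1.
Jefferson: A 7, B 4, C 0.
A gets 6 under Adams and 7 under Jefferson.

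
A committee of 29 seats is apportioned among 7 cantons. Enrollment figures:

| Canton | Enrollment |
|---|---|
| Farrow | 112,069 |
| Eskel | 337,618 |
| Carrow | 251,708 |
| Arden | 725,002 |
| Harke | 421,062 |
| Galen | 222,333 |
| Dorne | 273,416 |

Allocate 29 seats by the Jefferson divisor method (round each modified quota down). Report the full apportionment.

Farrow: 1; Eskel: 4; Carrow: 3; Arden: 10; Harke: 5; Galen: 3; Dorne: 3

Standard divisor 2343208/29 ≈ 80800.276; standard quotas: Farrow 1.387, Eskel 4.178, Carrow 3.115, Arden 8.973, Harke 5.211, Galen 2.752, Dorne 3.384.
Rounding down gives 1, 4, 3, 8, 5, 2, 3 = 26 seats, so the divisor must be adjusted.
With modified divisor 71300: modified quotas Farrow 1.572, Eskel 4.735, Carrow 3.530, Arden 10.168, Harke 5.905, Galen 3.118, Dorne 3.835.
Rounding down: Farrow 1, Eskel 4, Carrow 3, Arden 10, Harke 5, Galen 3, Dorne 3 (total 29).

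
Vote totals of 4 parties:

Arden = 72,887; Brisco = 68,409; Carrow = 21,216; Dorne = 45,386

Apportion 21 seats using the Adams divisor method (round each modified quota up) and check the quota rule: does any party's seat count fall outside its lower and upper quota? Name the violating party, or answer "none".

none

Standard quotas: Arden 7.362, Brisco 6.910, Carrow 2.143, Dorne 4.584.
Adams allocation: Arden 7, Brisco 7, Carrow 2, Dorne 5.
Every allocation lies between the lower and upper quota.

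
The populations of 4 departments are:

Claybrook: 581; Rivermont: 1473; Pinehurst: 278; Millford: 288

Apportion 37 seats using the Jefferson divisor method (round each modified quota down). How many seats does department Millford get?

4

Standard divisor 2620/37 ≈ 70.811; standard quotas: Claybrook 8.205, Rivermont 20.802, Pinehurst 3.926, Millford 4.067.
Rounding down gives 8, 20, 3, 4 = 35 seats, so the divisor must be adjusted.
With modified divisor 68: modified quotas Claybrook 8.544, Rivermont 21.662, Pinehurst 4.088, Millford 4.235.
Rounding down: Claybrook 8, Rivermont 21, Pinehurst 4, Millford 4 (total 37).
Millford receives 4.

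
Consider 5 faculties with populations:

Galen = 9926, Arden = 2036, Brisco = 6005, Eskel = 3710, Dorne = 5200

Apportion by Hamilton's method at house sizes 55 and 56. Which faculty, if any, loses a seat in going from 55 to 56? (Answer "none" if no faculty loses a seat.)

none

At 55 seats: Galen 20, Arden 4, Brisco 12, Eskel 8, Dorne 11.
At 56 seats: Galen 21, Arden 4, Brisco 12, Eskel 8, Dorne 11.
No faculty's allocation decreased.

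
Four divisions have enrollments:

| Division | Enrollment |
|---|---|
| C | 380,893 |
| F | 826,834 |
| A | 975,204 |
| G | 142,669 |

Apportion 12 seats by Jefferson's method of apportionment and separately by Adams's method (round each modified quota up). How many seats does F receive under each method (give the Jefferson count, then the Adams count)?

Jefferson: C 2, F 5, A 5, G 0.
Adams: C 2, F 4, A 5, G 1.
F gets 5 under Jefferson and 4 under Adams.

5 and 4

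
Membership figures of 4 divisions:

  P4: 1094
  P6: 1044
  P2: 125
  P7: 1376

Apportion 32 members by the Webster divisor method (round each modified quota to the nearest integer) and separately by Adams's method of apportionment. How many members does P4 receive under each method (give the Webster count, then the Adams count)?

Webster: P4 10, P6 9, P2 1, P7 12.
Adams: P4 9, P6 9, P2 2, P7 12.
P4 gets 10 under Webster and 9 under Adams.

10 and 9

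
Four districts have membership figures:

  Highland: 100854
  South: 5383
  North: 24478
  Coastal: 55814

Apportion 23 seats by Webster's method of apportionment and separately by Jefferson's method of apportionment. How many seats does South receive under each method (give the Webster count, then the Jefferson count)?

Webster: Highland 12, South 1, North 3, Coastal 7.
Jefferson: Highland 13, South 0, North 3, Coastal 7.
South gets 1 under Webster and 0 under Jefferson.

1 and 0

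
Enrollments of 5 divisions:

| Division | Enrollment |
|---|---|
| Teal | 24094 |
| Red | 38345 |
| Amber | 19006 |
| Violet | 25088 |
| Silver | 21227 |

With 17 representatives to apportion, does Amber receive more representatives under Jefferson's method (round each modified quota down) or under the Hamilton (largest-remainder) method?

Jefferson: Teal 3, Red 6, Amber 2, Violet 3, Silver 3.
Hamilton: Teal 3, Red 5, Amber 3, Violet 3, Silver 3.
Amber gets 2 under Jefferson and 3 under Hamilton.

Hamilton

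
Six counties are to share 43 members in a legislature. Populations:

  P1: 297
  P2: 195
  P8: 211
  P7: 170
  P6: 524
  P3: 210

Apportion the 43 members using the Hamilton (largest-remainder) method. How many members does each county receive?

P1=8; P2=5; P8=6; P7=4; P6=14; P3=6

Total 1607; standard divisor 1607/43 ≈ 37.372.
Standard quotas: P1 7.947, P2 5.218, P8 5.646, P7 4.549, P6 14.021, P3 5.619.
Lower quotas: P1 7, P2 5, P8 5, P7 4, P6 14, P3 5 (sum 40, leaving 3 seats).
Remainders in descending order: P1 0.947, P8 0.646, P3 0.619, P7 0.549, P2 0.218, P6 0.021.
The surplus seats go to P1, P8, P3.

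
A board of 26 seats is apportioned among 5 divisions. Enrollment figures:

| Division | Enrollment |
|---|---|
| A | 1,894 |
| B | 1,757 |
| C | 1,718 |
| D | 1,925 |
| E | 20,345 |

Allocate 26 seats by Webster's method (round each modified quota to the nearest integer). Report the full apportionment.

Standard divisor 27639/26 ≈ 1063.038; standard quotas: A 1.782, B 1.653, C 1.616, D 1.811, E 19.139.
Rounding to the nearest integer gives 2, 2, 2, 2, 19 = 27 seats, so the divisor must be adjusted.
With modified divisor 1120: modified quotas A 1.691, B 1.569, C 1.534, D 1.719, E 18.165.
Rounding to the nearest integer: A 2, B 2, C 2, D 2, E 18 (total 26).

A: 2, B: 2, C: 2, D: 2, E: 18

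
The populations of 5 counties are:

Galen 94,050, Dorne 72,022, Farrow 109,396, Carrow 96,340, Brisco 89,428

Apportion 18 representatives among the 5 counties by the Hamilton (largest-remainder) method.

Galen: 4, Dorne: 3, Farrow: 4, Carrow: 4, Brisco: 3

Standard divisor: 461236 ÷ 18 ≈ 25624.222.
Standard quotas: Galen 3.6704, Dorne 2.8107, Farrow 4.2692, Carrow 3.7597, Brisco 3.4900.
Lower quotas: Galen 3, Dorne 2, Farrow 4, Carrow 3, Brisco 3 (sum 15, leaving 3 seats).
Remainders in descending order: Dorne 0.8107, Carrow 0.7597, Galen 0.6704, Brisco 0.4900, Farrow 0.2692.
Largest remainders: Dorne, Carrow, Galen receive the extra seats.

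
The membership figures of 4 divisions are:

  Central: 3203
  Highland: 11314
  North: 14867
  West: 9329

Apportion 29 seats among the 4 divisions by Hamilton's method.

Central: 2; Highland: 9; North: 11; West: 7

The standard divisor is 38713/29 ≈ 1334.931.
Standard quotas: Central 2.3994, Highland 8.4753, North 11.1369, West 6.9884.
Lower quotas: Central 2, Highland 8, North 11, West 6 (sum 27, leaving 2 seats).
Remainders in descending order: West 0.9884, Highland 0.4753, Central 0.3994, North 0.1369.
The surplus seats go to West, Highland.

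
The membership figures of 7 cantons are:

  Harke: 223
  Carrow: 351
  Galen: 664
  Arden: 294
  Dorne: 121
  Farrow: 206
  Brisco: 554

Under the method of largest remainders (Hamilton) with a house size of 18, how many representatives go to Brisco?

4

Standard divisor: 2413 ÷ 18 ≈ 134.056.
Standard quotas: Harke 1.663, Carrow 2.618, Galen 4.953, Arden 2.193, Dorne 0.903, Farrow 1.537, Brisco 4.133.
Lower quotas: Harke 1, Carrow 2, Galen 4, Arden 2, Dorne 0, Farrow 1, Brisco 4 (sum 14, leaving 4 seats).
Remainders in descending order: Galen 0.953, Dorne 0.903, Harke 0.663, Carrow 0.618, Farrow 0.537, Arden 0.193, Brisco 0.133.
Largest remainders: Galen, Dorne, Harke, Carrow receive the extra seats.
Brisco receives 4.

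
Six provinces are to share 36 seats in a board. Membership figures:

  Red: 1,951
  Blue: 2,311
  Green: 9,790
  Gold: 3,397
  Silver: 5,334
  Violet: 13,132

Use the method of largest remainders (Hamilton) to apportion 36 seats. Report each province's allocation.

Red=2, Blue=2, Green=10, Gold=4, Silver=5, Violet=13

The standard divisor is 35915/36 ≈ 997.639.
Standard quotas: Red 1.9556, Blue 2.3165, Green 9.8132, Gold 3.4050, Silver 5.3466, Violet 13.1631.
Lower quotas: Red 1, Blue 2, Green 9, Gold 3, Silver 5, Violet 13 (sum 33, leaving 3 seats).
Remainders in descending order: Red 0.9556, Green 0.8132, Gold 0.4050, Silver 0.3466, Blue 0.3165, Violet 0.1631.
Largest remainders: Red, Green, Gold receive the extra seats.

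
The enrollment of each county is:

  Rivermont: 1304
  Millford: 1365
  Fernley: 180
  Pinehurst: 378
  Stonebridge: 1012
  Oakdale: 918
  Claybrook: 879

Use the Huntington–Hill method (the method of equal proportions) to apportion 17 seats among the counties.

Rivermont 4; Millford 4; Fernley 1; Pinehurst 1; Stonebridge 3; Oakdale 2; Claybrook 2

With divisor 376: modified quotas Rivermont 3.468, Millford 3.630, Fernley 0.479, Pinehurst 1.005, Stonebridge 2.691, Oakdale 2.441, Claybrook 2.338.
Geometric-mean thresholds: Rivermont √(3·4)=3.464, Millford √(3·4)=3.464, Fernley (min 1), Pinehurst √(1·2)=1.414, Stonebridge √(2·3)=2.449, Oakdale √(2·3)=2.449, Claybrook √(2·3)=2.449.
Each quota rounded against its threshold gives Rivermont 4, Millford 4, Fernley 1, Pinehurst 1, Stonebridge 3, Oakdale 2, Claybrook 2 (total 17).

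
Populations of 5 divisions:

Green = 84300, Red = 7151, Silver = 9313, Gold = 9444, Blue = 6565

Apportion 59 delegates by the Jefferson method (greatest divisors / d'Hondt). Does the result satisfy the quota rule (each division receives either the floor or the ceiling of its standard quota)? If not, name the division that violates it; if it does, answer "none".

Green

Standard quotas: Green 42.593, Red 3.613, Silver 4.705, Gold 4.772, Blue 3.317.
Jefferson allocation: Green 44, Red 3, Silver 4, Gold 5, Blue 3.
Green has quota 42.593 (lower 42, upper 43) but receives 44 — outside the quota interval.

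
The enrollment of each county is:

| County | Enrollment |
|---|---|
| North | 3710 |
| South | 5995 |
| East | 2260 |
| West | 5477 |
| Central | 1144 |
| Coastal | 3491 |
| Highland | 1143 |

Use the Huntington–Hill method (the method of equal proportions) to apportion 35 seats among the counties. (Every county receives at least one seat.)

North: 6; South: 9; East: 3; West: 8; Central: 2; Coastal: 5; Highland: 2

With divisor 665: modified quotas North 5.579, South 9.015, East 3.398, West 8.236, Central 1.720, Coastal 5.250, Highland 1.719.
Geometric-mean thresholds: North √(5·6)=5.477, South √(9·10)=9.487, East √(3·4)=3.464, West √(8·9)=8.485, Central √(1·2)=1.414, Coastal √(5·6)=5.477, Highland √(1·2)=1.414.
Each quota rounded against its threshold gives North 6, South 9, East 3, West 8, Central 2, Coastal 5, Highland 2 (total 35).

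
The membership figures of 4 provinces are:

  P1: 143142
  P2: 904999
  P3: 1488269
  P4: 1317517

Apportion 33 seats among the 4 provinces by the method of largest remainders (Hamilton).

P1: 1, P2: 8, P3: 13, P4: 11

Standard divisor: 3853927 ÷ 33 ≈ 116785.667.
Standard quotas: P1 1.2257, P2 7.7492, P3 12.7436, P4 11.2815.
Lower quotas: P1 1, P2 7, P3 12, P4 11 (sum 31, leaving 2 seats).
Remainders in descending order: P2 0.7492, P3 0.7436, P4 0.2815, P1 0.2257.
The surplus seats go to P2, P3.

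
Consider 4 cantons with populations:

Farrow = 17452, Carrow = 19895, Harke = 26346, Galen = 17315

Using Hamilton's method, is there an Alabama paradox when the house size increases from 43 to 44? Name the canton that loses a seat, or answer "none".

none

At 43 seats: Farrow 9, Carrow 11, Harke 14, Galen 9.
At 44 seats: Farrow 10, Carrow 11, Harke 14, Galen 9.
No canton's allocation decreased.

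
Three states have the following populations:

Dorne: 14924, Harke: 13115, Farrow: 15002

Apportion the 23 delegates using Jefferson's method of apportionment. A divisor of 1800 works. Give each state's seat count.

With modified divisor 1800: modified quotas Dorne 8.291, Harke 7.286, Farrow 8.334.
Rounding down: Dorne 8, Harke 7, Farrow 8 (total 23).

Dorne=8; Harke=7; Farrow=8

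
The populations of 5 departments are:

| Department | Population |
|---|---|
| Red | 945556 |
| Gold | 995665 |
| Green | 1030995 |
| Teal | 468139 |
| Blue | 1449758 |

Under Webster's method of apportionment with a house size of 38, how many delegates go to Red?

Standard divisor 4890113/38 ≈ 128687.184; standard quotas: Red 7.348, Gold 7.737, Green 8.012, Teal 3.638, Blue 11.266.
Rounding to the nearest integer gives Red 7, Gold 8, Green 8, Teal 4, Blue 11 — total 38, matching the house size, so no adjustment is needed.
Red receives 7.

7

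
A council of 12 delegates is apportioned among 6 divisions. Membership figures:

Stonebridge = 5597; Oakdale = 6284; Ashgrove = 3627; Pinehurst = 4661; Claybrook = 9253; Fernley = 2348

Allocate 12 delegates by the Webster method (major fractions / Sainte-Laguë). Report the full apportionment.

Standard divisor 31770/12 ≈ 2647.5; standard quotas: Stonebridge 2.114, Oakdale 2.374, Ashgrove 1.370, Pinehurst 1.761, Claybrook 3.495, Fernley 0.887.
Rounding to the nearest integer gives 2, 2, 1, 2, 3, 1 = 11 seats, so the divisor must be adjusted.
With modified divisor 2600: modified quotas Stonebridge 2.153, Oakdale 2.417, Ashgrove 1.395, Pinehurst 1.793, Claybrook 3.559, Fernley 0.903.
Rounding to the nearest integer: Stonebridge 2, Oakdale 2, Ashgrove 1, Pinehurst 2, Claybrook 4, Fernley 1 (total 12).

Stonebridge 2, Oakdale 2, Ashgrove 1, Pinehurst 2, Claybrook 4, Fernley 1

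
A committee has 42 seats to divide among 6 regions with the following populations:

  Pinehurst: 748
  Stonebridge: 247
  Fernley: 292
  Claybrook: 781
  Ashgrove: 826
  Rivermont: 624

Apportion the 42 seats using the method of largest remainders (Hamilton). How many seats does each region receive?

Pinehurst: 9, Stonebridge: 3, Fernley: 4, Claybrook: 9, Ashgrove: 10, Rivermont: 7

Total 3518; standard divisor 3518/42 ≈ 83.762.
Standard quotas: Pinehurst 8.930, Stonebridge 2.949, Fernley 3.486, Claybrook 9.324, Ashgrove 9.861, Rivermont 7.450.
Lower quotas: Pinehurst 8, Stonebridge 2, Fernley 3, Claybrook 9, Ashgrove 9, Rivermont 7 (sum 38, leaving 4 seats).
Remainders in descending order: Stonebridge 0.949, Pinehurst 0.930, Ashgrove 0.861, Fernley 0.486, Rivermont 0.450, Claybrook 0.324.
The surplus seats go to Stonebridge, Pinehurst, Ashgrove, Fernley.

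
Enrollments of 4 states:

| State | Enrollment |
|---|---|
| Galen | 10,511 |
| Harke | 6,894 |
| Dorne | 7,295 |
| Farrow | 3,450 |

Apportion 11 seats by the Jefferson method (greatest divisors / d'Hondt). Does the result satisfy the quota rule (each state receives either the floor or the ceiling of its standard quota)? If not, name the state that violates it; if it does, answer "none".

Standard quotas: Galen 4.107, Harke 2.694, Dorne 2.851, Farrow 1.348.
Jefferson allocation: Galen 4, Harke 3, Dorne 3, Farrow 1.
Every allocation lies between the lower and upper quota.

none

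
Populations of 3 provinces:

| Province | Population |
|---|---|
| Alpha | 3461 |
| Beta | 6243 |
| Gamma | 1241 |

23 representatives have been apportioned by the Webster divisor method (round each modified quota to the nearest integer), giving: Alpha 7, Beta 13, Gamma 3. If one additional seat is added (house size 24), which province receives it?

Priority for the next seat is population ÷ (current seats + 0.5).
Priorities: Alpha 461.467, Beta 462.444, Gamma 354.571.
Highest priority: Beta.

Beta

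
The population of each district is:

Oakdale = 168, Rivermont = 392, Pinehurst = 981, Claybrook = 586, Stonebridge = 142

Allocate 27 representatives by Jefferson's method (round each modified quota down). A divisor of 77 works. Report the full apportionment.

Oakdale=2, Rivermont=5, Pinehurst=12, Claybrook=7, Stonebridge=1

With modified divisor 77: modified quotas Oakdale 2.182, Rivermont 5.091, Pinehurst 12.740, Claybrook 7.610, Stonebridge 1.844.
Rounding down: Oakdale 2, Rivermont 5, Pinehurst 12, Claybrook 7, Stonebridge 1 (total 27).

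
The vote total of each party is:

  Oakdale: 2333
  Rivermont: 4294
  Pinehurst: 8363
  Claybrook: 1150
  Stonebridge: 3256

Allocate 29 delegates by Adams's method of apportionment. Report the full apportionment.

Oakdale=4, Rivermont=6, Pinehurst=12, Claybrook=2, Stonebridge=5

Standard divisor 19396/29 ≈ 668.828; standard quotas: Oakdale 3.488, Rivermont 6.420, Pinehurst 12.504, Claybrook 1.719, Stonebridge 4.868.
Rounding up gives 4, 7, 13, 2, 5 = 31 seats, so the divisor must be adjusted.
With modified divisor 740: modified quotas Oakdale 3.153, Rivermont 5.803, Pinehurst 11.301, Claybrook 1.554, Stonebridge 4.400.
Rounding up: Oakdale 4, Rivermont 6, Pinehurst 12, Claybrook 2, Stonebridge 5 (total 29).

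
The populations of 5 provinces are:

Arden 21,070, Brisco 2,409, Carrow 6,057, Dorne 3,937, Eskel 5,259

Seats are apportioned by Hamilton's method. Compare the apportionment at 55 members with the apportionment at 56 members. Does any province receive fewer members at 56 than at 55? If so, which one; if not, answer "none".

At 55 seats: Arden 30, Brisco 3, Carrow 9, Dorne 6, Eskel 7.
At 56 seats: Arden 30, Brisco 3, Carrow 9, Dorne 6, Eskel 8.
No province's allocation decreased.

none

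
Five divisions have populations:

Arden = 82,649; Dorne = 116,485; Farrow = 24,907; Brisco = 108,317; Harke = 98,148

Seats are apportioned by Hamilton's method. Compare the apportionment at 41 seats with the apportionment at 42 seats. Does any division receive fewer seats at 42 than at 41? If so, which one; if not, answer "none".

Farrow

At 41 seats: Arden 8, Dorne 11, Farrow 3, Brisco 10, Harke 9.
At 42 seats: Arden 8, Dorne 11, Farrow 2, Brisco 11, Harke 10.
Farrow drops from 3 to 2.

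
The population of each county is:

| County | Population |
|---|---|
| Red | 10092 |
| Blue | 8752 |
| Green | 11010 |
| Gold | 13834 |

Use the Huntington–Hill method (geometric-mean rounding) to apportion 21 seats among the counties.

Red 5, Blue 4, Green 5, Gold 7

With divisor 2072: modified quotas Red 4.871, Blue 4.224, Green 5.314, Gold 6.677.
Geometric-mean thresholds: Red √(4·5)=4.472, Blue √(4·5)=4.472, Green √(5·6)=5.477, Gold √(6·7)=6.481.
Each quota rounded against its threshold gives Red 5, Blue 4, Green 5, Gold 7 (total 21).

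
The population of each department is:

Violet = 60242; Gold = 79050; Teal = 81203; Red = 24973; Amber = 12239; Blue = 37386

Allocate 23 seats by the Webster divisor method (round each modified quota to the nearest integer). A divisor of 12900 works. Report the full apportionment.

With modified divisor 12900: modified quotas Violet 4.670, Gold 6.128, Teal 6.295, Red 1.936, Amber 0.949, Blue 2.898.
Rounding to the nearest integer: Violet 5, Gold 6, Teal 6, Red 2, Amber 1, Blue 3 (total 23).

Violet=5; Gold=6; Teal=6; Red=2; Amber=1; Blue=3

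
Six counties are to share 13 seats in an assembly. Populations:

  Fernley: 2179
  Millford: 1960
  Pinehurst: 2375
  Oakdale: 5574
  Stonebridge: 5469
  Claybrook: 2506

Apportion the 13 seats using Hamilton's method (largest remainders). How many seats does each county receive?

The standard divisor is 20063/13 ≈ 1543.308.
Standard quotas: Fernley 1.4119, Millford 1.2700, Pinehurst 1.5389, Oakdale 3.6117, Stonebridge 3.5437, Claybrook 1.6238.
Lower quotas: Fernley 1, Millford 1, Pinehurst 1, Oakdale 3, Stonebridge 3, Claybrook 1 (sum 10, leaving 3 seats).
Remainders in descending order: Claybrook 0.6238, Oakdale 0.6117, Stonebridge 0.5437, Pinehurst 0.5389, Fernley 0.4119, Millford 0.2700.
Largest remainders: Claybrook, Oakdale, Stonebridge receive the extra seats.

Fernley 1; Millford 1; Pinehurst 1; Oakdale 4; Stonebridge 4; Claybrook 2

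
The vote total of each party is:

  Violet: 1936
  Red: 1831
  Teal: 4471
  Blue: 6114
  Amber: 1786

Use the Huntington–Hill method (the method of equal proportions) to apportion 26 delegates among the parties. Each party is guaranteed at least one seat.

With divisor 621: modified quotas Violet 3.118, Red 2.948, Teal 7.200, Blue 9.845, Amber 2.876.
Geometric-mean thresholds: Violet √(3·4)=3.464, Red √(2·3)=2.449, Teal √(7·8)=7.483, Blue √(9·10)=9.487, Amber √(2·3)=2.449.
Each quota rounded against its threshold gives Violet 3, Red 3, Teal 7, Blue 10, Amber 3 (total 26).

Violet 3; Red 3; Teal 7; Blue 10; Amber 3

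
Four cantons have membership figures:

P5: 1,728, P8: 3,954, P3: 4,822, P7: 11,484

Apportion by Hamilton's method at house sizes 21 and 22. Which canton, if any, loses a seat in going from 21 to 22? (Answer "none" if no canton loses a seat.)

none

At 21 seats: P5 2, P8 4, P3 4, P7 11.
At 22 seats: P5 2, P8 4, P3 5, P7 11.
No canton's allocation decreased.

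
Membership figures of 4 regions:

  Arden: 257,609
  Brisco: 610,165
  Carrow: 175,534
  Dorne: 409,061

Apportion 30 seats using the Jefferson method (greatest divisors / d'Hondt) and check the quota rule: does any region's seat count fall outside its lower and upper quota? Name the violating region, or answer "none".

Standard quotas: Arden 5.321, Brisco 12.604, Carrow 3.626, Dorne 8.450.
Jefferson allocation: Arden 5, Brisco 13, Carrow 3, Dorne 9.
Every allocation lies between the lower and upper quota.

none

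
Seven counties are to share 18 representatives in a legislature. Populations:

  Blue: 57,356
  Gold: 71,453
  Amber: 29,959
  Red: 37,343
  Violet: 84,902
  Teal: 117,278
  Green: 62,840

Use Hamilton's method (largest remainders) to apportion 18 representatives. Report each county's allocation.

Blue: 2, Gold: 3, Amber: 1, Red: 2, Violet: 3, Teal: 5, Green: 2

Standard divisor: 461131 ÷ 18 ≈ 25618.389.
Standard quotas: Blue 2.2389, Gold 2.7891, Amber 1.1694, Red 1.4577, Violet 3.3141, Teal 4.5779, Green 2.4529.
Lower quotas: Blue 2, Gold 2, Amber 1, Red 1, Violet 3, Teal 4, Green 2 (sum 15, leaving 3 seats).
Remainders in descending order: Gold 0.7891, Teal 0.5779, Red 0.4577, Green 0.4529, Violet 0.3141, Blue 0.2389, Amber 0.1694.
Largest remainders: Gold, Teal, Red receive the extra seats.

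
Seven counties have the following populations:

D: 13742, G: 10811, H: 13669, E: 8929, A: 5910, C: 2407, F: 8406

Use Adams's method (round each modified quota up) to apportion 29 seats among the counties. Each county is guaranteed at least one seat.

D 6, G 5, H 6, E 4, A 3, C 1, F 4

Standard divisor 63874/29 ≈ 2202.552; standard quotas: D 6.239, G 4.908, H 6.206, E 4.054, A 2.683, C 1.093, F 3.816.
Rounding up gives 7, 5, 7, 5, 3, 2, 4 = 33 seats, so the divisor must be adjusted.
With modified divisor 2600: modified quotas D 5.285, G 4.158, H 5.257, E 3.434, A 2.273, C 0.926, F 3.233.
Rounding up: D 6, G 5, H 6, E 4, A 3, C 1, F 4 (total 29).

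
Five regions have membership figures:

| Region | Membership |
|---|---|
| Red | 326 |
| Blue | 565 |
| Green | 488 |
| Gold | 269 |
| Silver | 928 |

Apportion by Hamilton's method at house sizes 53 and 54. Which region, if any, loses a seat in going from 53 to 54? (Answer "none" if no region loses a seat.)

At 53 seats: Red 7, Blue 12, Green 10, Gold 5, Silver 19.
At 54 seats: Red 7, Blue 12, Green 10, Gold 6, Silver 19.
No region's allocation decreased.

none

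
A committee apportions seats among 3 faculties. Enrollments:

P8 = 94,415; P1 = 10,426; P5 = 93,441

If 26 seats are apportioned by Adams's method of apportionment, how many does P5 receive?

12

Standard divisor 198282/26 ≈ 7626.231; standard quotas: P8 12.380, P1 1.367, P5 12.253.
Rounding up gives 13, 2, 13 = 28 seats, so the divisor must be adjusted.
With modified divisor 8200: modified quotas P8 11.514, P1 1.271, P5 11.395.
Rounding up: P8 12, P1 2, P5 12 (total 26).
P5 receives 12.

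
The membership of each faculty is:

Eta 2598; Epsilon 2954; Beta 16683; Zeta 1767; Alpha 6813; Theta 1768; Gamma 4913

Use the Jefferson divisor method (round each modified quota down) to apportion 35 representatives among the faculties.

Eta 2; Epsilon 3; Beta 17; Zeta 1; Alpha 6; Theta 1; Gamma 5

Standard divisor 37496/35 ≈ 1071.314; standard quotas: Eta 2.425, Epsilon 2.757, Beta 15.572, Zeta 1.649, Alpha 6.359, Theta 1.650, Gamma 4.586.
Rounding down gives 2, 2, 15, 1, 6, 1, 4 = 31 seats, so the divisor must be adjusted.
With modified divisor 977: modified quotas Eta 2.659, Epsilon 3.024, Beta 17.076, Zeta 1.809, Alpha 6.973, Theta 1.810, Gamma 5.029.
Rounding down: Eta 2, Epsilon 3, Beta 17, Zeta 1, Alpha 6, Theta 1, Gamma 5 (total 35).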